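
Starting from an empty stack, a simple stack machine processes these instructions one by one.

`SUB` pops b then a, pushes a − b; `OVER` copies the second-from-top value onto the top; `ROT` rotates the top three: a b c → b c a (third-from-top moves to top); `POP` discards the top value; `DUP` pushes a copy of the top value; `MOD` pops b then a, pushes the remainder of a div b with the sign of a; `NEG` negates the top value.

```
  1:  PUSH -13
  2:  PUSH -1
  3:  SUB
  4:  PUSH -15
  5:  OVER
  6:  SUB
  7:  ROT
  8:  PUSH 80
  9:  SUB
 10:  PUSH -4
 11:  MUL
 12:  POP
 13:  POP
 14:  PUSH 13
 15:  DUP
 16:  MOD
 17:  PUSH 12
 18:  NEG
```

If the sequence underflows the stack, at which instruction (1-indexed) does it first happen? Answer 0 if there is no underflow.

7

PUSH -13  -13
PUSH -1   -13 -1
SUB       -12
PUSH -15  -12 -15
OVER      -12 -15 -12
SUB       -12 -3
ROT  — needs 3 operands, stack has 2 → underflow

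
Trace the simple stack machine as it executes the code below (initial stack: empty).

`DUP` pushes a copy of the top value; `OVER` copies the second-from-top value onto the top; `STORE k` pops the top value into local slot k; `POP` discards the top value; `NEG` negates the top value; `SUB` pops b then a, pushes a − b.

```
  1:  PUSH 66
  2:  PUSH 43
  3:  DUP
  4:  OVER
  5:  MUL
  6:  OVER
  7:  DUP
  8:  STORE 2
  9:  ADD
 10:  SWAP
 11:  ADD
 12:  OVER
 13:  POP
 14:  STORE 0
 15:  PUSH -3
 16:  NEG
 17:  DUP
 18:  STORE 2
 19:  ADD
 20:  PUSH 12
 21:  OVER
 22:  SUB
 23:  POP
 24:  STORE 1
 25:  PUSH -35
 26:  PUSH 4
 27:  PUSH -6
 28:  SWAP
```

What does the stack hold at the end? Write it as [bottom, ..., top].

PUSH 66   66
PUSH 43   66 43
DUP       66 43 43
OVER      66 43 43 43
MUL       66 43 1849
OVER      66 43 1849 43
DUP       66 43 1849 43 43
STORE 2   66 43 1849 43
ADD       66 43 1892
SWAP      66 1892 43
ADD       66 1935
OVER      66 1935 66
POP       66 1935
STORE 0   66
PUSH -3   66 -3
NEG       66 3
DUP       66 3 3
STORE 2   66 3
ADD       69
PUSH 12   69 12
OVER      69 12 69
SUB       69 -57
POP       69
STORE 1   (empty)
PUSH -35  -35
PUSH 4    -35 4
PUSH -6   -35 4 -6
SWAP      -35 -6 4

[-35, -6, 4]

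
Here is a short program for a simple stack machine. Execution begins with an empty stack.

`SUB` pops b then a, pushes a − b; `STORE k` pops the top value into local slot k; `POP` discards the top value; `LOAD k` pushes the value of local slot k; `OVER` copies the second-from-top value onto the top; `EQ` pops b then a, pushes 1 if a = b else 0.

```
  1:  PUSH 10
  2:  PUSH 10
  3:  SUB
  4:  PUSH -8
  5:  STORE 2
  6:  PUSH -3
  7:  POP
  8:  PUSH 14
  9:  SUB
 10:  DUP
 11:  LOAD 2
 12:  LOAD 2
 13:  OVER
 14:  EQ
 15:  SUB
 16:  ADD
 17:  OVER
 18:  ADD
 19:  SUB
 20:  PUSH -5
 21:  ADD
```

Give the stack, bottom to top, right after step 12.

[-14, -14, -8, -8]

PUSH 10 -> 10
PUSH 10 -> 10 10
SUB     -> 0
PUSH -8 -> 0 -8
STORE 2 -> 0
PUSH -3 -> 0 -3
POP     -> 0
PUSH 14 -> 0 14
SUB     -> -14
DUP     -> -14 -14
LOAD 2  -> -14 -14 -8
LOAD 2  -> -14 -14 -8 -8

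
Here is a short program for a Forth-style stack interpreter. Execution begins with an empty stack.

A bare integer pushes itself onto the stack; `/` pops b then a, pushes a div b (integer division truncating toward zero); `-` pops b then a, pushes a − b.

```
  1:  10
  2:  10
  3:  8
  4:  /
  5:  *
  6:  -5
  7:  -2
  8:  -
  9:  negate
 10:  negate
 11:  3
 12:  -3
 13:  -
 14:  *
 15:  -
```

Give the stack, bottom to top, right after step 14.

10     : 10
10     : 10 10
8      : 10 10 8
/      : 10 1
*      : 10
-5     : 10 -5
-2     : 10 -5 -2
-      : 10 -3
negate : 10 3
negate : 10 -3
3      : 10 -3 3
-3     : 10 -3 3 -3
-      : 10 -3 6
*      : 10 -18

[10, -18]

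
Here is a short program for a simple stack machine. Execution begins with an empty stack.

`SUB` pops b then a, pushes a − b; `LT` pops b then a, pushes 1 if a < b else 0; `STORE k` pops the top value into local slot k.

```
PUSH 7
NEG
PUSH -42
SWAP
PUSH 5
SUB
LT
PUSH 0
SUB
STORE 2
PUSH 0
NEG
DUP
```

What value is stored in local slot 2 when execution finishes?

1

PUSH 7    7
NEG       -7
PUSH -42  -7 -42
SWAP      -42 -7
PUSH 5    -42 -7 5
SUB       -42 -12
LT        1
PUSH 0    1 0
SUB       1
STORE 2   (empty)
PUSH 0    0
NEG       0
DUP       0 0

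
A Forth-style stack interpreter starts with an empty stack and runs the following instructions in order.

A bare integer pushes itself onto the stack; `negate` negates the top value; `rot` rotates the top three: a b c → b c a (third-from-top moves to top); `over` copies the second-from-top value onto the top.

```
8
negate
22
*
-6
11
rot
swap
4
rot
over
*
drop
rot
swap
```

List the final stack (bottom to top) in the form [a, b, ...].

8       8
negate  -8
22      -8 22
*       -176
-6      -176 -6
11      -176 -6 11
rot     -6 11 -176
swap    -6 -176 11
4       -6 -176 11 4
rot     -6 11 4 -176
over    -6 11 4 -176 4
*       -6 11 4 -704
drop    -6 11 4
rot     11 4 -6
swap    11 -6 4

[11, -6, 4]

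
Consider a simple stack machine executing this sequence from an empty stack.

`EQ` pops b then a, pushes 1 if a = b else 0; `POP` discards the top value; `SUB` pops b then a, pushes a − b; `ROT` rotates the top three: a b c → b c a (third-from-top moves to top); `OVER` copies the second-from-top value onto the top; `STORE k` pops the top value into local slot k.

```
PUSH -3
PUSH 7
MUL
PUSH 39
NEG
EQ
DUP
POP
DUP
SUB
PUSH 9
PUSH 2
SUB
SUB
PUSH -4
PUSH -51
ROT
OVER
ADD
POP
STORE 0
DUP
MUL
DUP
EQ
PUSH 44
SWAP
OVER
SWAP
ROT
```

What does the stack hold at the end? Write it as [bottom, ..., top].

PUSH -3  : [-3]
PUSH 7   : [-3, 7]
MUL      : [-21]
PUSH 39  : [-21, 39]
NEG      : [-21, -39]
EQ       : [0]
DUP      : [0, 0]
POP      : [0]
DUP      : [0, 0]
SUB      : [0]
PUSH 9   : [0, 9]
PUSH 2   : [0, 9, 2]
SUB      : [0, 7]
SUB      : [-7]
PUSH -4  : [-7, -4]
PUSH -51 : [-7, -4, -51]
ROT      : [-4, -51, -7]
OVER     : [-4, -51, -7, -51]
ADD      : [-4, -51, -58]
POP      : [-4, -51]
STORE 0  : [-4]
DUP      : [-4, -4]
MUL      : [16]
DUP      : [16, 16]
EQ       : [1]
PUSH 44  : [1, 44]
SWAP     : [44, 1]
OVER     : [44, 1, 44]
SWAP     : [44, 44, 1]
ROT      : [44, 1, 44]

[44, 1, 44]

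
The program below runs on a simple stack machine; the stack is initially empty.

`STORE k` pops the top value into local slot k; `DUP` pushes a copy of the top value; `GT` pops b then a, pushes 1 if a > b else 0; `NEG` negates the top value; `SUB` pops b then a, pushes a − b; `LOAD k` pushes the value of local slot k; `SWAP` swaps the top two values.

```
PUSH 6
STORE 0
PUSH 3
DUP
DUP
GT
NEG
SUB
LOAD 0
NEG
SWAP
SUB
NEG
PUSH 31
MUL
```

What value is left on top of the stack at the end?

PUSH 6  : 6
STORE 0 : (empty)
PUSH 3  : 3
DUP     : 3 3
DUP     : 3 3 3
GT      : 3 0
NEG     : 3 0
SUB     : 3
LOAD 0  : 3 6
NEG     : 3 -6
SWAP    : -6 3
SUB     : -9
NEG     : 9
PUSH 31 : 9 31
MUL     : 279

279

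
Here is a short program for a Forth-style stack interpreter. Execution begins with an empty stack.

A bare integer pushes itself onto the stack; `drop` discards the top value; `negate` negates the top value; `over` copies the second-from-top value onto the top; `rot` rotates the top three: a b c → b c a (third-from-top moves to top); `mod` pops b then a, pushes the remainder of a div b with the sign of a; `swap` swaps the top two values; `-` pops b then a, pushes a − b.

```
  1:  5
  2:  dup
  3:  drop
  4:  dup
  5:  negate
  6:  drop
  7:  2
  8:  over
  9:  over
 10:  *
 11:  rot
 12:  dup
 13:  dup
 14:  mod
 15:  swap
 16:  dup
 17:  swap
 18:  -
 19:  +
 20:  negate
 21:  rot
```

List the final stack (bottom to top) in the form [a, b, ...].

[10, 0, 2]

5      -> [5]
dup    -> [5, 5]
drop   -> [5]
dup    -> [5, 5]
negate -> [5, -5]
drop   -> [5]
2      -> [5, 2]
over   -> [5, 2, 5]
over   -> [5, 2, 5, 2]
*      -> [5, 2, 10]
rot    -> [2, 10, 5]
dup    -> [2, 10, 5, 5]
dup    -> [2, 10, 5, 5, 5]
mod    -> [2, 10, 5, 0]
swap   -> [2, 10, 0, 5]
dup    -> [2, 10, 0, 5, 5]
swap   -> [2, 10, 0, 5, 5]
-      -> [2, 10, 0, 0]
+      -> [2, 10, 0]
negate -> [2, 10, 0]
rot    -> [10, 0, 2]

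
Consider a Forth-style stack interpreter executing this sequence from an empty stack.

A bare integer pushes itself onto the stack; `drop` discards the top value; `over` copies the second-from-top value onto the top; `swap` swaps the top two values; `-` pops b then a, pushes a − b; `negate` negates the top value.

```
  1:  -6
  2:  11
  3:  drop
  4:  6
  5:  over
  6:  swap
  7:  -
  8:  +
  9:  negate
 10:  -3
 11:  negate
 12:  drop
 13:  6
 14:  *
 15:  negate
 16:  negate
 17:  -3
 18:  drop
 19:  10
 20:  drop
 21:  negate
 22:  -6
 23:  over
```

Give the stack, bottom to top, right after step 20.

[108]

-6     : [-6]
11     : [-6, 11]
drop   : [-6]
6      : [-6, 6]
over   : [-6, 6, -6]
swap   : [-6, -6, 6]
-      : [-6, -12]
+      : [-18]
negate : [18]
-3     : [18, -3]
negate : [18, 3]
drop   : [18]
6      : [18, 6]
*      : [108]
negate : [-108]
negate : [108]
-3     : [108, -3]
drop   : [108]
10     : [108, 10]
drop   : [108]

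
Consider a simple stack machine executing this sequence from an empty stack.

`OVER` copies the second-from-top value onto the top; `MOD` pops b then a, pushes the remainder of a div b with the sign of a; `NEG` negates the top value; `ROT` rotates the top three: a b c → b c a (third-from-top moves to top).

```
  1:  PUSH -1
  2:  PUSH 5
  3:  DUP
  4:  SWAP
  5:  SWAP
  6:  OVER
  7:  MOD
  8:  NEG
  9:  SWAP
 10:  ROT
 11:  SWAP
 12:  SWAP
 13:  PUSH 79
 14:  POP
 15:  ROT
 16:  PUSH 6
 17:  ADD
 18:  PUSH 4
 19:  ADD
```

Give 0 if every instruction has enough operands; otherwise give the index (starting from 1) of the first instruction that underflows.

PUSH -1  [-1]
PUSH 5   [-1, 5]
DUP      [-1, 5, 5]
SWAP     [-1, 5, 5]
SWAP     [-1, 5, 5]
OVER     [-1, 5, 5, 5]
MOD      [-1, 5, 0]
NEG      [-1, 5, 0]
SWAP     [-1, 0, 5]
ROT      [0, 5, -1]
SWAP     [0, -1, 5]
SWAP     [0, 5, -1]
PUSH 79  [0, 5, -1, 79]
POP      [0, 5, -1]
ROT      [5, -1, 0]
PUSH 6   [5, -1, 0, 6]
ADD      [5, -1, 6]
PUSH 4   [5, -1, 6, 4]
ADD      [5, -1, 10]

0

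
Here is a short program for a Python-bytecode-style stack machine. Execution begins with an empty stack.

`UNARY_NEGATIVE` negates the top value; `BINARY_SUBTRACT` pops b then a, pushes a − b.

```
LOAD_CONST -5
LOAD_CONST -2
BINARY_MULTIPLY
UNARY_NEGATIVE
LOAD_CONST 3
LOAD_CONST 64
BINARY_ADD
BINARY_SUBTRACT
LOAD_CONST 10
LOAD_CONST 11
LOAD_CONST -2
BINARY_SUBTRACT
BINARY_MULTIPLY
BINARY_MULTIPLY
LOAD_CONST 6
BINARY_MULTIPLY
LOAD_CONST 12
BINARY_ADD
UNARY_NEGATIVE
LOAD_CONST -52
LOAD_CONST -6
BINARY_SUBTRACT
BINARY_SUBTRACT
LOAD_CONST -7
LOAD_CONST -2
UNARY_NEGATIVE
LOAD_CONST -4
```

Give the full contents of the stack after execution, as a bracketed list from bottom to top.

[60094, -7, 2, -4]

LOAD_CONST -5    -5
LOAD_CONST -2    -5 -2
BINARY_MULTIPLY  10
UNARY_NEGATIVE   -10
LOAD_CONST 3     -10 3
LOAD_CONST 64    -10 3 64
BINARY_ADD       -10 67
BINARY_SUBTRACT  -77
LOAD_CONST 10    -77 10
LOAD_CONST 11    -77 10 11
LOAD_CONST -2    -77 10 11 -2
BINARY_SUBTRACT  -77 10 13
BINARY_MULTIPLY  -77 130
BINARY_MULTIPLY  -10010
LOAD_CONST 6     -10010 6
BINARY_MULTIPLY  -60060
LOAD_CONST 12    -60060 12
BINARY_ADD       -60048
UNARY_NEGATIVE   60048
LOAD_CONST -52   60048 -52
LOAD_CONST -6    60048 -52 -6
BINARY_SUBTRACT  60048 -46
BINARY_SUBTRACT  60094
LOAD_CONST -7    60094 -7
LOAD_CONST -2    60094 -7 -2
UNARY_NEGATIVE   60094 -7 2
LOAD_CONST -4    60094 -7 2 -4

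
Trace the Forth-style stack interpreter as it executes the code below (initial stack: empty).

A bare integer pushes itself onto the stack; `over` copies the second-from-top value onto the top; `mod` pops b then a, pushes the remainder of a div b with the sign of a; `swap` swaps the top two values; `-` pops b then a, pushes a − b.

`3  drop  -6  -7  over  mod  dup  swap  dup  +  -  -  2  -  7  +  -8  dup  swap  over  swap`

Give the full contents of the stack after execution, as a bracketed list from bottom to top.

[-2, -8, -8, -8]

3    : 3
drop : (empty)
-6   : -6
-7   : -6 -7
over : -6 -7 -6
mod  : -6 -1
dup  : -6 -1 -1
swap : -6 -1 -1
dup  : -6 -1 -1 -1
+    : -6 -1 -2
-    : -6 1
-    : -7
2    : -7 2
-    : -9
7    : -9 7
+    : -2
-8   : -2 -8
dup  : -2 -8 -8
swap : -2 -8 -8
over : -2 -8 -8 -8
swap : -2 -8 -8 -8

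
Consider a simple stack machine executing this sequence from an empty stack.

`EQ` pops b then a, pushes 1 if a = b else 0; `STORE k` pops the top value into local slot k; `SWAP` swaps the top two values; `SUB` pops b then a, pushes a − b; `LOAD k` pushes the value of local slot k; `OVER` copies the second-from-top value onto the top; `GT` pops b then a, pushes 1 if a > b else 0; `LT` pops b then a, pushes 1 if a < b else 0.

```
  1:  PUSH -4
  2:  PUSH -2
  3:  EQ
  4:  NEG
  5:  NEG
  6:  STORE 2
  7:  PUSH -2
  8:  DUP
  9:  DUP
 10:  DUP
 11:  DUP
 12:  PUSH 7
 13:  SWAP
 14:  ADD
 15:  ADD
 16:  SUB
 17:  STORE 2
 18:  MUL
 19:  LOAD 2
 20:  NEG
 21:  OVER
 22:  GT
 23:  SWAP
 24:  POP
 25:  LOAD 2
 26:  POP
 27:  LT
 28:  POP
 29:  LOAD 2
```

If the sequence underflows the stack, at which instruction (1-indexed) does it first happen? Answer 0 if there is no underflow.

27

PUSH -4  -4
PUSH -2  -4 -2
EQ       0
NEG      0
NEG      0
STORE 2  (empty)
PUSH -2  -2
DUP      -2 -2
DUP      -2 -2 -2
DUP      -2 -2 -2 -2
DUP      -2 -2 -2 -2 -2
PUSH 7   -2 -2 -2 -2 -2 7
SWAP     -2 -2 -2 -2 7 -2
ADD      -2 -2 -2 -2 5
ADD      -2 -2 -2 3
SUB      -2 -2 -5
STORE 2  -2 -2
MUL      4
LOAD 2   4 -5
NEG      4 5
OVER     4 5 4
GT       4 1
SWAP     1 4
POP      1
LOAD 2   1 -5
POP      1
LT  — needs 2 operands, stack has 1 → underflow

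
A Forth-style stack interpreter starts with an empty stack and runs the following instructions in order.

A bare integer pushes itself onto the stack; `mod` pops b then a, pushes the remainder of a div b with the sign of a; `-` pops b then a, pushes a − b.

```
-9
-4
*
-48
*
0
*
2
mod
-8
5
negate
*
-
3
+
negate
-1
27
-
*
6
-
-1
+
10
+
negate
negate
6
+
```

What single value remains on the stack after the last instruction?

-9     : -9
-4     : -9 -4
*      : 36
-48    : 36 -48
*      : -1728
0      : -1728 0
*      : 0
2      : 0 2
mod    : 0
-8     : 0 -8
5      : 0 -8 5
negate : 0 -8 -5
*      : 0 40
-      : -40
3      : -40 3
+      : -37
negate : 37
-1     : 37 -1
27     : 37 -1 27
-      : 37 -28
*      : -1036
6      : -1036 6
-      : -1042
-1     : -1042 -1
+      : -1043
10     : -1043 10
+      : -1033
negate : 1033
negate : -1033
6      : -1033 6
+      : -1027

-1027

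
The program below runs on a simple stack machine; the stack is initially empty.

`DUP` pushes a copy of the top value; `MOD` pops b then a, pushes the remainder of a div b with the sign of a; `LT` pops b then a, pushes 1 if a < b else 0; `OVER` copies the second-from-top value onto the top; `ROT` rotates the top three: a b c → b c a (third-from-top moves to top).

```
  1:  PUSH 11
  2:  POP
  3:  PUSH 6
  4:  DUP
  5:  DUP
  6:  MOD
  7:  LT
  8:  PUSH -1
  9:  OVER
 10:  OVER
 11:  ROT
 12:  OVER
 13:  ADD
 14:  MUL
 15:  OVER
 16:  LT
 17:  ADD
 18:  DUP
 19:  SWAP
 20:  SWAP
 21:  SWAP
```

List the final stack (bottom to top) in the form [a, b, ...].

[0, 0, 0]

PUSH 11 → [11]
POP     → []
PUSH 6  → [6]
DUP     → [6, 6]
DUP     → [6, 6, 6]
MOD     → [6, 0]
LT      → [0]
PUSH -1 → [0, -1]
OVER    → [0, -1, 0]
OVER    → [0, -1, 0, -1]
ROT     → [0, 0, -1, -1]
OVER    → [0, 0, -1, -1, -1]
ADD     → [0, 0, -1, -2]
MUL     → [0, 0, 2]
OVER    → [0, 0, 2, 0]
LT      → [0, 0, 0]
ADD     → [0, 0]
DUP     → [0, 0, 0]
SWAP    → [0, 0, 0]
SWAP    → [0, 0, 0]
SWAP    → [0, 0, 0]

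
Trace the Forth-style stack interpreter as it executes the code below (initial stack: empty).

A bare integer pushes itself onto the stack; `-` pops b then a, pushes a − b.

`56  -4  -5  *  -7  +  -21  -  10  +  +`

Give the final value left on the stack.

100

56  -> [56]
-4  -> [56, -4]
-5  -> [56, -4, -5]
*   -> [56, 20]
-7  -> [56, 20, -7]
+   -> [56, 13]
-21 -> [56, 13, -21]
-   -> [56, 34]
10  -> [56, 34, 10]
+   -> [56, 44]
+   -> [100]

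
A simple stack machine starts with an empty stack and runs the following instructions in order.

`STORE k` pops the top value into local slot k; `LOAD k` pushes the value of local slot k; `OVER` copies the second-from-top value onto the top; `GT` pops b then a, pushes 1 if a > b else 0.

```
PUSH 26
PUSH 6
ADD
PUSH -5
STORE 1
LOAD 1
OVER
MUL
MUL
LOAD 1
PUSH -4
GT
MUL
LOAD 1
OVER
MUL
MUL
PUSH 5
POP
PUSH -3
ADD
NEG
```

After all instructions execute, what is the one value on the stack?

PUSH 26  26
PUSH 6   26 6
ADD      32
PUSH -5  32 -5
STORE 1  32
LOAD 1   32 -5
OVER     32 -5 32
MUL      32 -160
MUL      -5120
LOAD 1   -5120 -5
PUSH -4  -5120 -5 -4
GT       -5120 0
MUL      0
LOAD 1   0 -5
OVER     0 -5 0
MUL      0 0
MUL      0
PUSH 5   0 5
POP      0
PUSH -3  0 -3
ADD      -3
NEG      3

3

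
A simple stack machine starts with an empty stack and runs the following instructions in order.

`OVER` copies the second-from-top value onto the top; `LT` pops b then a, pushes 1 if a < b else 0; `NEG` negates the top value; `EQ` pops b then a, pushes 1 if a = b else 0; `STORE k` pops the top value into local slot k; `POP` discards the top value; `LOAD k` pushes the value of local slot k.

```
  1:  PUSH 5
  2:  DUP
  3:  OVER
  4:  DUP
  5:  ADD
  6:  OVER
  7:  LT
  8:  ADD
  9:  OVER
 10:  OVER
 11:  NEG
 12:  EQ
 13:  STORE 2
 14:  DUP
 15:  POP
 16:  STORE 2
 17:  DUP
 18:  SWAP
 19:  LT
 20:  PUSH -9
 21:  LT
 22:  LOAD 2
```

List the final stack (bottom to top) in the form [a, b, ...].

PUSH 5   [5]
DUP      [5, 5]
OVER     [5, 5, 5]
DUP      [5, 5, 5, 5]
ADD      [5, 5, 10]
OVER     [5, 5, 10, 5]
LT       [5, 5, 0]
ADD      [5, 5]
OVER     [5, 5, 5]
OVER     [5, 5, 5, 5]
NEG      [5, 5, 5, -5]
EQ       [5, 5, 0]
STORE 2  [5, 5]
DUP      [5, 5, 5]
POP      [5, 5]
STORE 2  [5]
DUP      [5, 5]
SWAP     [5, 5]
LT       [0]
PUSH -9  [0, -9]
LT       [0]
LOAD 2   [0, 5]

[0, 5]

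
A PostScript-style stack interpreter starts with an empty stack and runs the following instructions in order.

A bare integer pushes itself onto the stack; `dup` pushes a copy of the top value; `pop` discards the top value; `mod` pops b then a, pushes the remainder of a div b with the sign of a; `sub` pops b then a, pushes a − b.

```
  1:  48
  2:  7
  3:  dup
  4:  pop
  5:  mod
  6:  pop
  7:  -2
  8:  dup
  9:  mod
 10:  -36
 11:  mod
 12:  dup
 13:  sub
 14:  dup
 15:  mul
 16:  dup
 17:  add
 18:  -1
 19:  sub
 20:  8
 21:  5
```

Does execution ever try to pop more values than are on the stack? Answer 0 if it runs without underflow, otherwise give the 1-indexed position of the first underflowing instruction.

0

48  → [48]
7   → [48, 7]
dup → [48, 7, 7]
pop → [48, 7]
mod → [6]
pop → []
-2  → [-2]
dup → [-2, -2]
mod → [0]
-36 → [0, -36]
mod → [0]
dup → [0, 0]
sub → [0]
dup → [0, 0]
mul → [0]
dup → [0, 0]
add → [0]
-1  → [0, -1]
sub → [1]
8   → [1, 8]
5   → [1, 8, 5]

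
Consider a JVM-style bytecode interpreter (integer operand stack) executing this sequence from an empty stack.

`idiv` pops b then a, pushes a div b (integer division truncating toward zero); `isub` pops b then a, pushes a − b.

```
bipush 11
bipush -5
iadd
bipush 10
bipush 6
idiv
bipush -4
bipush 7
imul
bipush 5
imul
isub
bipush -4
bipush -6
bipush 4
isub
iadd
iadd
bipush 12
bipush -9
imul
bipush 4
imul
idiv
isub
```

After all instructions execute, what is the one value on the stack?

bipush 11 → 11
bipush -5 → 11 -5
iadd      → 6
bipush 10 → 6 10
bipush 6  → 6 10 6
idiv      → 6 1
bipush -4 → 6 1 -4
bipush 7  → 6 1 -4 7
imul      → 6 1 -28
bipush 5  → 6 1 -28 5
imul      → 6 1 -140
isub      → 6 141
bipush -4 → 6 141 -4
bipush -6 → 6 141 -4 -6
bipush 4  → 6 141 -4 -6 4
isub      → 6 141 -4 -10
iadd      → 6 141 -14
iadd      → 6 127
bipush 12 → 6 127 12
bipush -9 → 6 127 12 -9
imul      → 6 127 -108
bipush 4  → 6 127 -108 4
imul      → 6 127 -432
idiv      → 6 0
isub      → 6

6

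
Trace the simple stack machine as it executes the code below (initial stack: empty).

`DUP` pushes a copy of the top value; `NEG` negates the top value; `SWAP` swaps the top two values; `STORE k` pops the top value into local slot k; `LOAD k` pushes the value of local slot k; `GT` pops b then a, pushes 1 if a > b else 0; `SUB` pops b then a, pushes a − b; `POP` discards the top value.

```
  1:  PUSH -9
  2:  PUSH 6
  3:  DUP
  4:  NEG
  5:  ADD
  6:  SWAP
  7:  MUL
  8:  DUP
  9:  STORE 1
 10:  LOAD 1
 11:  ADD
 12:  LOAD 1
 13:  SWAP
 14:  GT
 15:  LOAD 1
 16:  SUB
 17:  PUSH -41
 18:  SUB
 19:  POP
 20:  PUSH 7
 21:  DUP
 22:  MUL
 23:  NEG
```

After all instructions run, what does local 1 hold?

PUSH -9  → -9
PUSH 6   → -9 6
DUP      → -9 6 6
NEG      → -9 6 -6
ADD      → -9 0
SWAP     → 0 -9
MUL      → 0
DUP      → 0 0
STORE 1  → 0
LOAD 1   → 0 0
ADD      → 0
LOAD 1   → 0 0
SWAP     → 0 0
GT       → 0
LOAD 1   → 0 0
SUB      → 0
PUSH -41 → 0 -41
SUB      → 41
POP      → (empty)
PUSH 7   → 7
DUP      → 7 7
MUL      → 49
NEG      → -49

0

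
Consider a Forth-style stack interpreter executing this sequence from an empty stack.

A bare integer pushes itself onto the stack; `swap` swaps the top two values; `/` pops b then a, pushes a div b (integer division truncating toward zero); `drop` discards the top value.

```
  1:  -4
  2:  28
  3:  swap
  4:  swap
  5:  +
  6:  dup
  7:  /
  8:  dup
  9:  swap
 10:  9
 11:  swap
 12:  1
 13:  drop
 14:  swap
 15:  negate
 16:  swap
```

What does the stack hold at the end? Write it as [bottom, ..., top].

[1, -9, 1]

-4     → -4
28     → -4 28
swap   → 28 -4
swap   → -4 28
+      → 24
dup    → 24 24
/      → 1
dup    → 1 1
swap   → 1 1
9      → 1 1 9
swap   → 1 9 1
1      → 1 9 1 1
drop   → 1 9 1
swap   → 1 1 9
negate → 1 1 -9
swap   → 1 -9 1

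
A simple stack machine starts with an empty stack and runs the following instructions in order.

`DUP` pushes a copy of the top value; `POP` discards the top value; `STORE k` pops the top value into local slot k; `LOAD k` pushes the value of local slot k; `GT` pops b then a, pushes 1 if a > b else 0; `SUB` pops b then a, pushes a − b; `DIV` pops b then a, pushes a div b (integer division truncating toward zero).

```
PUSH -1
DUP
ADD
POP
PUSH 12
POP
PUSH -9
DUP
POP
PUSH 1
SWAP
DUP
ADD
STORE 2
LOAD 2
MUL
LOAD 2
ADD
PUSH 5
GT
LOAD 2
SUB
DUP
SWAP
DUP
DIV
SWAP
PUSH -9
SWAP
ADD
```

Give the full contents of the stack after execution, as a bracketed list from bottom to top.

PUSH -1  -1
DUP      -1 -1
ADD      -2
POP      (empty)
PUSH 12  12
POP      (empty)
PUSH -9  -9
DUP      -9 -9
POP      -9
PUSH 1   -9 1
SWAP     1 -9
DUP      1 -9 -9
ADD      1 -18
STORE 2  1
LOAD 2   1 -18
MUL      -18
LOAD 2   -18 -18
ADD      -36
PUSH 5   -36 5
GT       0
LOAD 2   0 -18
SUB      18
DUP      18 18
SWAP     18 18
DUP      18 18 18
DIV      18 1
SWAP     1 18
PUSH -9  1 18 -9
SWAP     1 -9 18
ADD      1 9

[1, 9]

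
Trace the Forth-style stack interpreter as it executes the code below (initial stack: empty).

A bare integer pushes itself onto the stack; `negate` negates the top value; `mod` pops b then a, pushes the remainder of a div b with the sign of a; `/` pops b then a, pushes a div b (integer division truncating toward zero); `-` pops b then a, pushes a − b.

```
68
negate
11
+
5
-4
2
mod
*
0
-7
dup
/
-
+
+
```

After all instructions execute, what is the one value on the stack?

68     : 68
negate : -68
11     : -68 11
+      : -57
5      : -57 5
-4     : -57 5 -4
2      : -57 5 -4 2
mod    : -57 5 0
*      : -57 0
0      : -57 0 0
-7     : -57 0 0 -7
dup    : -57 0 0 -7 -7
/      : -57 0 0 1
-      : -57 0 -1
+      : -57 -1
+      : -58

-58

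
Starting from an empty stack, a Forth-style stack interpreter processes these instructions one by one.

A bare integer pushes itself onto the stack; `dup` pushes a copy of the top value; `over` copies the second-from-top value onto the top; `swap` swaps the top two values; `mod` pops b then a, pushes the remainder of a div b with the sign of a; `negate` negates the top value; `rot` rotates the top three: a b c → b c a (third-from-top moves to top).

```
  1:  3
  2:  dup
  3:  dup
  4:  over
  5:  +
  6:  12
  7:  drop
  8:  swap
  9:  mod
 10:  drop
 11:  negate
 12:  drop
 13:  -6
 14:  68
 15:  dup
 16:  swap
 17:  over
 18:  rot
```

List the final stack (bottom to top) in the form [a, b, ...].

[-6, 68, 68, 68]

3      → [3]
dup    → [3, 3]
dup    → [3, 3, 3]
over   → [3, 3, 3, 3]
+      → [3, 3, 6]
12     → [3, 3, 6, 12]
drop   → [3, 3, 6]
swap   → [3, 6, 3]
mod    → [3, 0]
drop   → [3]
negate → [-3]
drop   → []
-6     → [-6]
68     → [-6, 68]
dup    → [-6, 68, 68]
swap   → [-6, 68, 68]
over   → [-6, 68, 68, 68]
rot    → [-6, 68, 68, 68]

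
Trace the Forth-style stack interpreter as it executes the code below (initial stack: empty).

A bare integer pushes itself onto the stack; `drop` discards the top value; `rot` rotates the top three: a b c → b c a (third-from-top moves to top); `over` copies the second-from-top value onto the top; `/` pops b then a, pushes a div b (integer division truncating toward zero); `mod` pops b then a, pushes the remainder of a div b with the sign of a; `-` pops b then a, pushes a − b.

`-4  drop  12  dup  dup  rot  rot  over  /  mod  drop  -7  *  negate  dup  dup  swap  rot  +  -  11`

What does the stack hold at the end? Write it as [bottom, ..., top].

-4      -4
drop    (empty)
12      12
dup     12 12
dup     12 12 12
rot     12 12 12
rot     12 12 12
over    12 12 12 12
/       12 12 1
mod     12 0
drop    12
-7      12 -7
*       -84
negate  84
dup     84 84
dup     84 84 84
swap    84 84 84
rot     84 84 84
+       84 168
-       -84
11      -84 11

[-84, 11]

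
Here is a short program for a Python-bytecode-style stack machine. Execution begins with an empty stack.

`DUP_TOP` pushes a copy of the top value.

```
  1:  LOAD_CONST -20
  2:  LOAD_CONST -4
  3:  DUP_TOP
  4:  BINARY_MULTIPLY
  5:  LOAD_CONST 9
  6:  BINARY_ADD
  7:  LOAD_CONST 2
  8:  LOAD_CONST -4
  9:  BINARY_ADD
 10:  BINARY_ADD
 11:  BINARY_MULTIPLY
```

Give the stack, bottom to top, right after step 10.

[-20, 23]

LOAD_CONST -20  : [-20]
LOAD_CONST -4   : [-20, -4]
DUP_TOP         : [-20, -4, -4]
BINARY_MULTIPLY : [-20, 16]
LOAD_CONST 9    : [-20, 16, 9]
BINARY_ADD      : [-20, 25]
LOAD_CONST 2    : [-20, 25, 2]
LOAD_CONST -4   : [-20, 25, 2, -4]
BINARY_ADD      : [-20, 25, -2]
BINARY_ADD      : [-20, 23]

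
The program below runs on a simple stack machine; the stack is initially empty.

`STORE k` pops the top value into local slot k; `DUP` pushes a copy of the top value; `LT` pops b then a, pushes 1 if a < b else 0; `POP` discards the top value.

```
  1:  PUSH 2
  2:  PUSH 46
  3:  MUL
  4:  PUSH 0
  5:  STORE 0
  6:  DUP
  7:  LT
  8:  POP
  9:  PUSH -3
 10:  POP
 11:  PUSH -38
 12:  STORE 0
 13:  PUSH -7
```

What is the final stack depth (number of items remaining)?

1

PUSH 2   -> 2
PUSH 46  -> 2 46
MUL      -> 92
PUSH 0   -> 92 0
STORE 0  -> 92
DUP      -> 92 92
LT       -> 0
POP      -> (empty)
PUSH -3  -> -3
POP      -> (empty)
PUSH -38 -> -38
STORE 0  -> (empty)
PUSH -7  -> -7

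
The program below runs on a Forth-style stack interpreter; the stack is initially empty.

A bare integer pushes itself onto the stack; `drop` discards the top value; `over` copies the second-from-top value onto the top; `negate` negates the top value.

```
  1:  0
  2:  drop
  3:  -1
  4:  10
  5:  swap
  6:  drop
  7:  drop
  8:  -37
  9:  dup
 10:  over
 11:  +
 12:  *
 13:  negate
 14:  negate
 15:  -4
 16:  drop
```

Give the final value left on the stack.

0      -> 0
drop   -> (empty)
-1     -> -1
10     -> -1 10
swap   -> 10 -1
drop   -> 10
drop   -> (empty)
-37    -> -37
dup    -> -37 -37
over   -> -37 -37 -37
+      -> -37 -74
*      -> 2738
negate -> -2738
negate -> 2738
-4     -> 2738 -4
drop   -> 2738

2738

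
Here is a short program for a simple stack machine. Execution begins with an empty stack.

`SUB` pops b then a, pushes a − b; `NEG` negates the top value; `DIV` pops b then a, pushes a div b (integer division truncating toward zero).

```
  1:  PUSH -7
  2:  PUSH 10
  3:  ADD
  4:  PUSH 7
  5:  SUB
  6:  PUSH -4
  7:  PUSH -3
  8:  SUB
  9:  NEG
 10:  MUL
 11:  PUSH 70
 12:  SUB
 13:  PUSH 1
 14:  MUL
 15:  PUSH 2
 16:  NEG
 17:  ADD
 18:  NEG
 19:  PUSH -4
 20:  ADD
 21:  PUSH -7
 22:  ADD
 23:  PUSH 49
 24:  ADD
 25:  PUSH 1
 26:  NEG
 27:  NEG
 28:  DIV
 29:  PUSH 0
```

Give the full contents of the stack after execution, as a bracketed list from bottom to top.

[114, 0]

PUSH -7 : [-7]
PUSH 10 : [-7, 10]
ADD     : [3]
PUSH 7  : [3, 7]
SUB     : [-4]
PUSH -4 : [-4, -4]
PUSH -3 : [-4, -4, -3]
SUB     : [-4, -1]
NEG     : [-4, 1]
MUL     : [-4]
PUSH 70 : [-4, 70]
SUB     : [-74]
PUSH 1  : [-74, 1]
MUL     : [-74]
PUSH 2  : [-74, 2]
NEG     : [-74, -2]
ADD     : [-76]
NEG     : [76]
PUSH -4 : [76, -4]
ADD     : [72]
PUSH -7 : [72, -7]
ADD     : [65]
PUSH 49 : [65, 49]
ADD     : [114]
PUSH 1  : [114, 1]
NEG     : [114, -1]
NEG     : [114, 1]
DIV     : [114]
PUSH 0  : [114, 0]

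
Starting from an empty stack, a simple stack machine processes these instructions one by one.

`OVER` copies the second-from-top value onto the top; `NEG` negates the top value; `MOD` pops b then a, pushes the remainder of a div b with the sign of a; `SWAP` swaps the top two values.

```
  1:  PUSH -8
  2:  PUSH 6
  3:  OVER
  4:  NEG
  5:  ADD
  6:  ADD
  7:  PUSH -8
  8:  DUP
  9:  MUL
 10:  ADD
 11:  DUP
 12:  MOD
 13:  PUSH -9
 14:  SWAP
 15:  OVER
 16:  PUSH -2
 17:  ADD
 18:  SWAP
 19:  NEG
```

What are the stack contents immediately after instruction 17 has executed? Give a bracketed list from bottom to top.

[-9, 0, -11]

PUSH -8  [-8]
PUSH 6   [-8, 6]
OVER     [-8, 6, -8]
NEG      [-8, 6, 8]
ADD      [-8, 14]
ADD      [6]
PUSH -8  [6, -8]
DUP      [6, -8, -8]
MUL      [6, 64]
ADD      [70]
DUP      [70, 70]
MOD      [0]
PUSH -9  [0, -9]
SWAP     [-9, 0]
OVER     [-9, 0, -9]
PUSH -2  [-9, 0, -9, -2]
ADD      [-9, 0, -11]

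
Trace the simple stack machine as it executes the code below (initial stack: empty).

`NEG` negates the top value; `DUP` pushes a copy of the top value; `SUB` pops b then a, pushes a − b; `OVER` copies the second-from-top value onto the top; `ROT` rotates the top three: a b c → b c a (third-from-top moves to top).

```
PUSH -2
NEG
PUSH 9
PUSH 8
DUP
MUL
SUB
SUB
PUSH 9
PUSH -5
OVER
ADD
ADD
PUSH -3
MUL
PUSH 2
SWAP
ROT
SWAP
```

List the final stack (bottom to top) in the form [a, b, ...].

[2, 57, -39]

PUSH -2 : [-2]
NEG     : [2]
PUSH 9  : [2, 9]
PUSH 8  : [2, 9, 8]
DUP     : [2, 9, 8, 8]
MUL     : [2, 9, 64]
SUB     : [2, -55]
SUB     : [57]
PUSH 9  : [57, 9]
PUSH -5 : [57, 9, -5]
OVER    : [57, 9, -5, 9]
ADD     : [57, 9, 4]
ADD     : [57, 13]
PUSH -3 : [57, 13, -3]
MUL     : [57, -39]
PUSH 2  : [57, -39, 2]
SWAP    : [57, 2, -39]
ROT     : [2, -39, 57]
SWAP    : [2, 57, -39]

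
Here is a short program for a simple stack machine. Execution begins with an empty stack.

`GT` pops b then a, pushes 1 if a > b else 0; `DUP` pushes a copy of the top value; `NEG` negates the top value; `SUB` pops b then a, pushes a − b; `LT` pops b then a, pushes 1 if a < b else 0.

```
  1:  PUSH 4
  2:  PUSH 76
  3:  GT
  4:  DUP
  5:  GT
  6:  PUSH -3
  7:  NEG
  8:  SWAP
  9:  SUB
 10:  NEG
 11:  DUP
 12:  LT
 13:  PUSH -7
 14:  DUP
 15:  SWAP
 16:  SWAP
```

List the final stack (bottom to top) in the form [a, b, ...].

PUSH 4  → 4
PUSH 76 → 4 76
GT      → 0
DUP     → 0 0
GT      → 0
PUSH -3 → 0 -3
NEG     → 0 3
SWAP    → 3 0
SUB     → 3
NEG     → -3
DUP     → -3 -3
LT      → 0
PUSH -7 → 0 -7
DUP     → 0 -7 -7
SWAP    → 0 -7 -7
SWAP    → 0 -7 -7

[0, -7, -7]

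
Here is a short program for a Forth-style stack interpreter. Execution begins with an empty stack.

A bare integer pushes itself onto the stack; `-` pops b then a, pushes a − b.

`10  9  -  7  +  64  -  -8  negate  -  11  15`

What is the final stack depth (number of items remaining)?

3

10     : 10
9      : 10 9
-      : 1
7      : 1 7
+      : 8
64     : 8 64
-      : -56
-8     : -56 -8
negate : -56 8
-      : -64
11     : -64 11
15     : -64 11 15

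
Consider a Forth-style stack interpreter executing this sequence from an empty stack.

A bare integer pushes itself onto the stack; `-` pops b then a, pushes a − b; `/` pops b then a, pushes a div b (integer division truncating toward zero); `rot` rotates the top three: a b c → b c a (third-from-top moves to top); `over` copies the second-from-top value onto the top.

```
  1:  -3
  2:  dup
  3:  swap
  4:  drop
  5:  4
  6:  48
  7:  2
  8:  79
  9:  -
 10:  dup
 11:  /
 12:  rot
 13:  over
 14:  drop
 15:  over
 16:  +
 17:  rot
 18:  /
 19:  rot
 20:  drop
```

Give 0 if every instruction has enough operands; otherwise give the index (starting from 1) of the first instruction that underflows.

0

-3   : [-3]
dup  : [-3, -3]
swap : [-3, -3]
drop : [-3]
4    : [-3, 4]
48   : [-3, 4, 48]
2    : [-3, 4, 48, 2]
79   : [-3, 4, 48, 2, 79]
-    : [-3, 4, 48, -77]
dup  : [-3, 4, 48, -77, -77]
/    : [-3, 4, 48, 1]
rot  : [-3, 48, 1, 4]
over : [-3, 48, 1, 4, 1]
drop : [-3, 48, 1, 4]
over : [-3, 48, 1, 4, 1]
+    : [-3, 48, 1, 5]
rot  : [-3, 1, 5, 48]
/    : [-3, 1, 0]
rot  : [1, 0, -3]
drop : [1, 0]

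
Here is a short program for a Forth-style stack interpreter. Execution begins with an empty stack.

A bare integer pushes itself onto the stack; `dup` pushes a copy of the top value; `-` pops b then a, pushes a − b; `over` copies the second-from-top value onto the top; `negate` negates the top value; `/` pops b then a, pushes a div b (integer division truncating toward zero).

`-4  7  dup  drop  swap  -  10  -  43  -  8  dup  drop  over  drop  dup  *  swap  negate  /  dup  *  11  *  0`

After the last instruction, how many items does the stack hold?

-4     -> -4
7      -> -4 7
dup    -> -4 7 7
drop   -> -4 7
swap   -> 7 -4
-      -> 11
10     -> 11 10
-      -> 1
43     -> 1 43
-      -> -42
8      -> -42 8
dup    -> -42 8 8
drop   -> -42 8
over   -> -42 8 -42
drop   -> -42 8
dup    -> -42 8 8
*      -> -42 64
swap   -> 64 -42
negate -> 64 42
/      -> 1
dup    -> 1 1
*      -> 1
11     -> 1 11
*      -> 11
0      -> 11 0

2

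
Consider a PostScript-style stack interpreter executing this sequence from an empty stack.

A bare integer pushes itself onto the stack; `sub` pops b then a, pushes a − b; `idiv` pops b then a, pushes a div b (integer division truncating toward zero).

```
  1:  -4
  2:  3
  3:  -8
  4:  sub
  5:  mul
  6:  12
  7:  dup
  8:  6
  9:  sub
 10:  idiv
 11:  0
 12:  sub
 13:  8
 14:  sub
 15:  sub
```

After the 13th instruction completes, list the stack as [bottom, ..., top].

-4   → -4
3    → -4 3
-8   → -4 3 -8
sub  → -4 11
mul  → -44
12   → -44 12
dup  → -44 12 12
6    → -44 12 12 6
sub  → -44 12 6
idiv → -44 2
0    → -44 2 0
sub  → -44 2
8    → -44 2 8

[-44, 2, 8]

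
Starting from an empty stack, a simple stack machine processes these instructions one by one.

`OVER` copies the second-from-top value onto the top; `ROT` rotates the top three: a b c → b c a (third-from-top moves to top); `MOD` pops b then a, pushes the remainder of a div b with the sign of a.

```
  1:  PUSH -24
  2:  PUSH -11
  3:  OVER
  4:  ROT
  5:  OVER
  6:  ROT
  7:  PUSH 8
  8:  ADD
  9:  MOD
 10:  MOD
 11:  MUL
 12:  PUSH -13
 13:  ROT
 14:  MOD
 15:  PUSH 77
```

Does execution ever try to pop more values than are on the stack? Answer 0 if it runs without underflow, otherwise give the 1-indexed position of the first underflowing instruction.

PUSH -24 -> -24
PUSH -11 -> -24 -11
OVER     -> -24 -11 -24
ROT      -> -11 -24 -24
OVER     -> -11 -24 -24 -24
ROT      -> -11 -24 -24 -24
PUSH 8   -> -11 -24 -24 -24 8
ADD      -> -11 -24 -24 -16
MOD      -> -11 -24 -8
MOD      -> -11 0
MUL      -> 0
PUSH -13 -> 0 -13
ROT  — needs 3 operands, stack has 2 → underflow

13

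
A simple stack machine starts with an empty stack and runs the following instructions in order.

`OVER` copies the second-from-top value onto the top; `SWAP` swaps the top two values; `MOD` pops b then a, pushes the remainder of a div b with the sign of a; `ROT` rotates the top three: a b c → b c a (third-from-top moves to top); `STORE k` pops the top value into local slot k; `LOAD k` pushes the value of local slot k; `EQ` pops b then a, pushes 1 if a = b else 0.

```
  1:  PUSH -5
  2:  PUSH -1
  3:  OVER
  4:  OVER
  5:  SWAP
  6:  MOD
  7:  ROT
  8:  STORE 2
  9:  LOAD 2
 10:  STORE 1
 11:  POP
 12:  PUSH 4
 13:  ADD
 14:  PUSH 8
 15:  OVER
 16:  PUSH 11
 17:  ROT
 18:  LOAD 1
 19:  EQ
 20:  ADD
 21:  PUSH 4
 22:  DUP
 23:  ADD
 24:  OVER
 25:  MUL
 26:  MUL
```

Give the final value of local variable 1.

-5

PUSH -5 : [-5]
PUSH -1 : [-5, -1]
OVER    : [-5, -1, -5]
OVER    : [-5, -1, -5, -1]
SWAP    : [-5, -1, -1, -5]
MOD     : [-5, -1, -1]
ROT     : [-1, -1, -5]
STORE 2 : [-1, -1]
LOAD 2  : [-1, -1, -5]
STORE 1 : [-1, -1]
POP     : [-1]
PUSH 4  : [-1, 4]
ADD     : [3]
PUSH 8  : [3, 8]
OVER    : [3, 8, 3]
PUSH 11 : [3, 8, 3, 11]
ROT     : [3, 3, 11, 8]
LOAD 1  : [3, 3, 11, 8, -5]
EQ      : [3, 3, 11, 0]
ADD     : [3, 3, 11]
PUSH 4  : [3, 3, 11, 4]
DUP     : [3, 3, 11, 4, 4]
ADD     : [3, 3, 11, 8]
OVER    : [3, 3, 11, 8, 11]
MUL     : [3, 3, 11, 88]
MUL     : [3, 3, 968]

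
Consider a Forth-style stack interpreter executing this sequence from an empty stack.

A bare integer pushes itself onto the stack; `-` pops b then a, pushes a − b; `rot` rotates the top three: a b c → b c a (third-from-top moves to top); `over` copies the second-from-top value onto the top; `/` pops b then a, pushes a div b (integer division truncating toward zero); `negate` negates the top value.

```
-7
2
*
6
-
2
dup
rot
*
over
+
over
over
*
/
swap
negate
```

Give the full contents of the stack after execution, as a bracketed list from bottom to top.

-7     : -7
2      : -7 2
*      : -14
6      : -14 6
-      : -20
2      : -20 2
dup    : -20 2 2
rot    : 2 2 -20
*      : 2 -40
over   : 2 -40 2
+      : 2 -38
over   : 2 -38 2
over   : 2 -38 2 -38
*      : 2 -38 -76
/      : 2 0
swap   : 0 2
negate : 0 -2

[0, -2]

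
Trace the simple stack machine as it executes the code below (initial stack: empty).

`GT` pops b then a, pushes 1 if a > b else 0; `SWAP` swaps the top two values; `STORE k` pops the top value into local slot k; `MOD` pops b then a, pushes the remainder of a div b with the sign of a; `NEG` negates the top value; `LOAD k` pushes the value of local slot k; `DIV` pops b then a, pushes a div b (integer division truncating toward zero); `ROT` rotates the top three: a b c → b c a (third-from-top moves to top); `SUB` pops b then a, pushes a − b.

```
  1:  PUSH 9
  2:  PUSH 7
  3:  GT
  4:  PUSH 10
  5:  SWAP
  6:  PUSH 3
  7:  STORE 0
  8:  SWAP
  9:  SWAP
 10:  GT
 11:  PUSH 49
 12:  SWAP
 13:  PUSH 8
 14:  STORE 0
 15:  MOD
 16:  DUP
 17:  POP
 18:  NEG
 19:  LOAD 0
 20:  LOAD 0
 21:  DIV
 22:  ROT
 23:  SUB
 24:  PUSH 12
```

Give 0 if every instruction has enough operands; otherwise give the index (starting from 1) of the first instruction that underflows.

22

PUSH 9  : [9]
PUSH 7  : [9, 7]
GT      : [1]
PUSH 10 : [1, 10]
SWAP    : [10, 1]
PUSH 3  : [10, 1, 3]
STORE 0 : [10, 1]
SWAP    : [1, 10]
SWAP    : [10, 1]
GT      : [1]
PUSH 49 : [1, 49]
SWAP    : [49, 1]
PUSH 8  : [49, 1, 8]
STORE 0 : [49, 1]
MOD     : [0]
DUP     : [0, 0]
POP     : [0]
NEG     : [0]
LOAD 0  : [0, 8]
LOAD 0  : [0, 8, 8]
DIV     : [0, 1]
ROT  — needs 3 operands, stack has 2 → underflow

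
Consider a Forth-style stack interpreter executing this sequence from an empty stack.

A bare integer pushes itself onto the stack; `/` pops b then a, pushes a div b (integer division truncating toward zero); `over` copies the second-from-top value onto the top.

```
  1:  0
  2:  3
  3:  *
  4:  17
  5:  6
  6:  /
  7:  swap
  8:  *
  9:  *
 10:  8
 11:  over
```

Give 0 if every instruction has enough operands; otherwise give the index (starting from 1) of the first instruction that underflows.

0    -> 0
3    -> 0 3
*    -> 0
17   -> 0 17
6    -> 0 17 6
/    -> 0 2
swap -> 2 0
*    -> 0
*  — needs 2 operands, stack has 1 → underflow

9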